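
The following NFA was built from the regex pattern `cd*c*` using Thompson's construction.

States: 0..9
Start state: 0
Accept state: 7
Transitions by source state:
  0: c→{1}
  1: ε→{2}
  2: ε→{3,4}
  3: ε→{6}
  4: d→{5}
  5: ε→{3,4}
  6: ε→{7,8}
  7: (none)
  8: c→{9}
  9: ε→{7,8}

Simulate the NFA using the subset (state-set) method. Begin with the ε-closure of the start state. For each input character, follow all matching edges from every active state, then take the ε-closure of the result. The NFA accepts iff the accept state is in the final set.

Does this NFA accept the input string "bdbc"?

initial (ε-close {0}): {0}
'b' @ 1: {}  — no active states
rest 'dbc' ignored (set empty)
final: {}; accept 7 not in set

Answer: REJECT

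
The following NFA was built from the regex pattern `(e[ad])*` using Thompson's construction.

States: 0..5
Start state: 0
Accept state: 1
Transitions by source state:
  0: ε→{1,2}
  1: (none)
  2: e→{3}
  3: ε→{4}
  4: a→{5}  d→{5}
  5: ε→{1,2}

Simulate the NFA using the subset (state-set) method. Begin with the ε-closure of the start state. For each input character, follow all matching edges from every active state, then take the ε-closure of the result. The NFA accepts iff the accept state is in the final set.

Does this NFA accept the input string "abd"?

S₀ = ε-closure({0}) = {0,1,2}
'a' @ 1: {}  — dead — no transitions
rest 'bd' ignored (set empty)
after full input: {}  (accept=1 not in)

Answer: REJECT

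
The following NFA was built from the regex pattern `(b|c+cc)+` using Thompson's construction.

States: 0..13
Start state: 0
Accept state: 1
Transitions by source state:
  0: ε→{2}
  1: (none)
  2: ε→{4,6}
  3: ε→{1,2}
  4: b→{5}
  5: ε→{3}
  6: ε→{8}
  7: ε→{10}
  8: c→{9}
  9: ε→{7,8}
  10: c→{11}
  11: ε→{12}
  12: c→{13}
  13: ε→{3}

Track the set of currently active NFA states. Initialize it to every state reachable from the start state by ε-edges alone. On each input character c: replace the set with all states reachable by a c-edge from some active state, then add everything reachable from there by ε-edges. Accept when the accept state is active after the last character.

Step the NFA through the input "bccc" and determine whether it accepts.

initial (ε-close {0}): {0,2,4,6,8}
'b' @ 1: {1,2,3,4,5,6,8}  ✓accept
'c' @ 2: {7,8,9,10}
'c' @ 3: {7,8,9,10,11,12}
'c' @ 4: {1,2,3,4,6,7,8,9,10,11,12,13}  ✓accept
end set {1,2,3,4,6,7,8,9,10,11,12,13} — state 1 in

Answer: ACCEPT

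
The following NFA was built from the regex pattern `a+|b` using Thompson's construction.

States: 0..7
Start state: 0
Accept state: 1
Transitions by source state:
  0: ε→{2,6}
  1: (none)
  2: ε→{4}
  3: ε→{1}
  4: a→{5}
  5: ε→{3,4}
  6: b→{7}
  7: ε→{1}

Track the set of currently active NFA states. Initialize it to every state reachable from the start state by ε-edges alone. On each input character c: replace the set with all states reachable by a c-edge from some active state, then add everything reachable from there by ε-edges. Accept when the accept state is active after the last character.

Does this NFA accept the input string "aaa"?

Answer: ACCEPT

Derivation:
start: ε-closure({0}) = {0,2,4,6}
'a' @ 1: {1,3,4,5}  (accept∈set)
'a' @ 2: {1,3,4,5}  (accept∈set)
'a' @ 3: {1,3,4,5}  (accept∈set)
final: {1,3,4,5}; accept 1 in set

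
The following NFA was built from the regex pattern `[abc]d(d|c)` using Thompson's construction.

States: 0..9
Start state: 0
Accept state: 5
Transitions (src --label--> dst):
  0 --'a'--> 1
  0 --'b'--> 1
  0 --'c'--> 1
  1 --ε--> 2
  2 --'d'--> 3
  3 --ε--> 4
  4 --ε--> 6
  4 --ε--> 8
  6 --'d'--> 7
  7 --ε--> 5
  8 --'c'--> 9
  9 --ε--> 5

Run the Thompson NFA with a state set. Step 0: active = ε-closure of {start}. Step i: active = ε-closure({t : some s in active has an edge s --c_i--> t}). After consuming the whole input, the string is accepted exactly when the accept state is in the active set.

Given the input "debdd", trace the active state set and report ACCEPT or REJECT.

Answer: REJECT

Steps:
start: ε-closure({0}) = {0}
'd' @ 1: {}  — no active states
rest 'ebdd' ignored (set empty)
final: {}; accept 5 not in set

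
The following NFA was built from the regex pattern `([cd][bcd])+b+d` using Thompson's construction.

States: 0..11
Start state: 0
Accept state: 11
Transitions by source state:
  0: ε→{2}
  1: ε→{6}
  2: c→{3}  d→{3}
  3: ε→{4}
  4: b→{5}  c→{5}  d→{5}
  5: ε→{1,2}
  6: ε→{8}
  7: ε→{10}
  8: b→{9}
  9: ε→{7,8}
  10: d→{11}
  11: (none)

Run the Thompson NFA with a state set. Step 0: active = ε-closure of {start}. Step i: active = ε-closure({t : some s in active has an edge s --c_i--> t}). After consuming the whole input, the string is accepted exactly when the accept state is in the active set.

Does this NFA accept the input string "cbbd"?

Answer: ACCEPT

Trace:
initial (ε-close {0}): {0,2}
'c' @ 1: {3,4}
'b' @ 2: {1,2,5,6,8}
'b' @ 3: {7,8,9,10}
'd' @ 4: {11}  [accepting]
end set {11} — state 11 in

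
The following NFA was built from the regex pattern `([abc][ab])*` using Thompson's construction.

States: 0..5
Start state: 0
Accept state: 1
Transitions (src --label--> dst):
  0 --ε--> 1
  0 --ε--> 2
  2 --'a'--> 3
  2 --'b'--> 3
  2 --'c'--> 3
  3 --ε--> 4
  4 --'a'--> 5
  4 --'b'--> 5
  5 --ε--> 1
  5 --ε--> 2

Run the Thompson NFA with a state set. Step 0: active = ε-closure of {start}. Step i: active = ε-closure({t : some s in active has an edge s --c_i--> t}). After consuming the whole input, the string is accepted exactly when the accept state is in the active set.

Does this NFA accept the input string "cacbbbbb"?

Answer: ACCEPT

Derivation:
S₀ = ε-closure({0}) = {0,1,2}
'c' @ 1: {3,4}
'a' @ 2: {1,2,5}  (accept∈set)
'c' @ 3: {3,4}
'b' @ 4: {1,2,5}  (accept∈set)
'b' @ 5: {3,4}
'b' @ 6: {1,2,5}  (accept∈set)
'b' @ 7: {3,4}
'b' @ 8: {1,2,5}  (accept∈set)
end set {1,2,5} — state 1 in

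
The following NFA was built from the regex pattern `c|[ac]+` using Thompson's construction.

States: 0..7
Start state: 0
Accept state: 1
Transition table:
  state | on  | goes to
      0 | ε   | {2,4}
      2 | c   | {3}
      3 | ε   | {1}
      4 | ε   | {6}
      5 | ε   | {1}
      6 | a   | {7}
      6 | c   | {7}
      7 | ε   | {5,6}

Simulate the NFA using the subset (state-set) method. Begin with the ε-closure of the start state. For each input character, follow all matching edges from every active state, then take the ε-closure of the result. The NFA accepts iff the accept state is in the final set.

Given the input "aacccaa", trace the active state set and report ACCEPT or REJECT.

S₀ = ε-closure({0}) = {0,2,4,6}
'a' @ 1: {1,5,6,7}  (accept∈set)
'a' @ 2: {1,5,6,7}  (accept∈set)
'c' @ 3: {1,5,6,7}  (accept∈set)
'c' @ 4: {1,5,6,7}  (accept∈set)
'c' @ 5: {1,5,6,7}  (accept∈set)
'a' @ 6: {1,5,6,7}  (accept∈set)
'a' @ 7: {1,5,6,7}  (accept∈set)
end set {1,5,6,7} — state 1 in

Answer: ACCEPT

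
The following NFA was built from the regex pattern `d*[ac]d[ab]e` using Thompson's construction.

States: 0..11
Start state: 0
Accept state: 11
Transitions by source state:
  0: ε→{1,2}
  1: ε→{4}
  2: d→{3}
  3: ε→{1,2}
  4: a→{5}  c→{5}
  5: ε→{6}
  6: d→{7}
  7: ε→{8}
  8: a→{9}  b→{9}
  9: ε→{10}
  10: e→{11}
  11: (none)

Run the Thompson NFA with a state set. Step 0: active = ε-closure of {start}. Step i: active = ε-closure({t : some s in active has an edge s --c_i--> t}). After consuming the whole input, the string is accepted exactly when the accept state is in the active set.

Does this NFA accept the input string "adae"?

S₀ = ε-closure({0}) = {0,1,2,4}
'a' @ 1: {5,6}
'd' @ 2: {7,8}
'a' @ 3: {9,10}
'e' @ 4: {11}  [accepting]
after full input: {11}  (accept=11 in)

Answer: ACCEPT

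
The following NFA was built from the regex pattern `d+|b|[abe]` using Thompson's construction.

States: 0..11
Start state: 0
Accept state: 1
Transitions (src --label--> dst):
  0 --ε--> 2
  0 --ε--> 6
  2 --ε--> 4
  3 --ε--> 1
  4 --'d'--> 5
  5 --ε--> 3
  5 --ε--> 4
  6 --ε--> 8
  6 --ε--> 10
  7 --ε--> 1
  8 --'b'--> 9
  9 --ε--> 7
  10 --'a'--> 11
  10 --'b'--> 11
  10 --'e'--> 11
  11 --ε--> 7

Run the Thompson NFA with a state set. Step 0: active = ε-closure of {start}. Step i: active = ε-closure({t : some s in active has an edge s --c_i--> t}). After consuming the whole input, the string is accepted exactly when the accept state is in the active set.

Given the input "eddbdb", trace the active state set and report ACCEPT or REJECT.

S₀ = ε-closure({0}) = {0,2,4,6,8,10}
'e' @ 1: {1,7,11}  ✓accept
'd' @ 2: {}  — no active states
rest 'dbdb' ignored (set empty)
final: {}; accept 1 not in set

Answer: REJECT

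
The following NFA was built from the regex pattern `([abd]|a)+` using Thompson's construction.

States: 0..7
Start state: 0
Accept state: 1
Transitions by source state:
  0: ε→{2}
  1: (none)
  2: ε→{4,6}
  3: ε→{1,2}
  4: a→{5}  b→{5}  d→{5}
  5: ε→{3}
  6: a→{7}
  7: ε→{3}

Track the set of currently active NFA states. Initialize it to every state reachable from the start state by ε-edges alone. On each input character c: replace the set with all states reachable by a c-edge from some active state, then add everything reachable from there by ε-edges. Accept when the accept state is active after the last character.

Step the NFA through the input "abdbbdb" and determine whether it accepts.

Answer: ACCEPT

Steps:
S₀ = ε-closure({0}) = {0,2,4,6}
'a' @ 1: {1,2,3,4,5,6,7}  [accepting]
'b' @ 2: {1,2,3,4,5,6}  [accepting]
'd' @ 3: {1,2,3,4,5,6}  [accepting]
'b' @ 4: {1,2,3,4,5,6}  [accepting]
'b' @ 5: {1,2,3,4,5,6}  [accepting]
'd' @ 6: {1,2,3,4,5,6}  [accepting]
'b' @ 7: {1,2,3,4,5,6}  [accepting]
after full input: {1,2,3,4,5,6}  (accept=1 in)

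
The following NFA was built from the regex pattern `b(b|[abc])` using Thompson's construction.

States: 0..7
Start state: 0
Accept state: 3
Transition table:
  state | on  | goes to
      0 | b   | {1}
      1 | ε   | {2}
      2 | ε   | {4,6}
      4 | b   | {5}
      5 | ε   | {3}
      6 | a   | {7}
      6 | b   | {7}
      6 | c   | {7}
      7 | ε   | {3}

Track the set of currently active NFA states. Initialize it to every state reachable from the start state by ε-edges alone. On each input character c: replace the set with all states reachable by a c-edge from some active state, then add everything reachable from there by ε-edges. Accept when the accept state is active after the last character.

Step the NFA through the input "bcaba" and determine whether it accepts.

Answer: REJECT

Derivation:
initial (ε-close {0}): {0}
'b' @ 1: {1,2,4,6}
'c' @ 2: {3,7}  [accepting]
'a' @ 3: {}  — state set empty
rest 'ba' ignored (set empty)
end set {} — state 3 not in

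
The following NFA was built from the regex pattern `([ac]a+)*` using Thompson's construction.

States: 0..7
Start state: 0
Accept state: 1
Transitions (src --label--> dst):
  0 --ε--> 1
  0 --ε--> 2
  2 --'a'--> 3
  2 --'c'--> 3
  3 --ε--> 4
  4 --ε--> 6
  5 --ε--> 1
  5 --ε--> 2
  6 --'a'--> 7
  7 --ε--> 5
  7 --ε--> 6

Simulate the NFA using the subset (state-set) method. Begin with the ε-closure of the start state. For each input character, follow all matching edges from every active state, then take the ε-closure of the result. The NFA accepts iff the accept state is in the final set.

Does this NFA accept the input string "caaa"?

S₀ = ε-closure({0}) = {0,1,2}
'c' @ 1: {3,4,6}
'a' @ 2: {1,2,5,6,7}  (accept∈set)
'a' @ 3: {1,2,3,4,5,6,7}  (accept∈set)
'a' @ 4: {1,2,3,4,5,6,7}  (accept∈set)
final: {1,2,3,4,5,6,7}; accept 1 in set

Answer: ACCEPT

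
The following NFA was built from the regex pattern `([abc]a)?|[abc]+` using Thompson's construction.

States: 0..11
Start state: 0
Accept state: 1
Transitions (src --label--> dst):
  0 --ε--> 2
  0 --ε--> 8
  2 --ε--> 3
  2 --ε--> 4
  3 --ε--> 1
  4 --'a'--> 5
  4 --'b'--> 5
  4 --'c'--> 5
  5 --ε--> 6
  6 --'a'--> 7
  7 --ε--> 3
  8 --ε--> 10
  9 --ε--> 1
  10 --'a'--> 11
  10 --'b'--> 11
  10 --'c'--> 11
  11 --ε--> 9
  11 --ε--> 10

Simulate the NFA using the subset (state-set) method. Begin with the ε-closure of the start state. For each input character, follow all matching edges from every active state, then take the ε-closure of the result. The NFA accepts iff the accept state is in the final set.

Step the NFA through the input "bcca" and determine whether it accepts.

Answer: ACCEPT

Derivation:
S₀ = ε-closure({0}) = {0,1,2,3,4,8,10}
'b' @ 1: {1,5,6,9,10,11}  (accept∈set)
'c' @ 2: {1,9,10,11}  (accept∈set)
'c' @ 3: {1,9,10,11}  (accept∈set)
'a' @ 4: {1,9,10,11}  (accept∈set)
final: {1,9,10,11}; accept 1 in set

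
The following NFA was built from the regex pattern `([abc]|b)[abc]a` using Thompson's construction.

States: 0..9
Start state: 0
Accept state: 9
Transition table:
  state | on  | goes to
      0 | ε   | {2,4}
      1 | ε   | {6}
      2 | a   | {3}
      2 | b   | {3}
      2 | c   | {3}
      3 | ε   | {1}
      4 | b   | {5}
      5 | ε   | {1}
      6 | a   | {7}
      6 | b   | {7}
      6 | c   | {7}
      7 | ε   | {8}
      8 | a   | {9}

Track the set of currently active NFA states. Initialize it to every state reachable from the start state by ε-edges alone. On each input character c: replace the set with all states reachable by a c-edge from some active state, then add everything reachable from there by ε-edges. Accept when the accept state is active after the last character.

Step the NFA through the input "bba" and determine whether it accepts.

S₀ = ε-closure({0}) = {0,2,4}
'b' @ 1: {1,3,5,6}
'b' @ 2: {7,8}
'a' @ 3: {9}  [accepting]
after full input: {9}  (accept=9 in)

Answer: ACCEPT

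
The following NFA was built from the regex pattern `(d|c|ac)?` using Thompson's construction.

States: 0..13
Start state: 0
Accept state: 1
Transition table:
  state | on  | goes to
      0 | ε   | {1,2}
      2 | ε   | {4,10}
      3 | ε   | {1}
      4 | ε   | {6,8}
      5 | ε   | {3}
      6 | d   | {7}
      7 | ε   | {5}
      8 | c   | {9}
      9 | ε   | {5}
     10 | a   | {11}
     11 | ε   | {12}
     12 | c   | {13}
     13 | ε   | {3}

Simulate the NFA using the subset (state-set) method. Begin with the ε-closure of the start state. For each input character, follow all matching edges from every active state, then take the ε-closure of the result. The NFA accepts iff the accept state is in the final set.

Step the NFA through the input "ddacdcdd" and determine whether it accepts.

Answer: REJECT

Steps:
initial (ε-close {0}): {0,1,2,4,6,8,10}
'd' @ 1: {1,3,5,7}  (accept∈set)
'd' @ 2: {}  — dead — no transitions
rest 'acdcdd' ignored (set empty)
final: {}; accept 1 not in set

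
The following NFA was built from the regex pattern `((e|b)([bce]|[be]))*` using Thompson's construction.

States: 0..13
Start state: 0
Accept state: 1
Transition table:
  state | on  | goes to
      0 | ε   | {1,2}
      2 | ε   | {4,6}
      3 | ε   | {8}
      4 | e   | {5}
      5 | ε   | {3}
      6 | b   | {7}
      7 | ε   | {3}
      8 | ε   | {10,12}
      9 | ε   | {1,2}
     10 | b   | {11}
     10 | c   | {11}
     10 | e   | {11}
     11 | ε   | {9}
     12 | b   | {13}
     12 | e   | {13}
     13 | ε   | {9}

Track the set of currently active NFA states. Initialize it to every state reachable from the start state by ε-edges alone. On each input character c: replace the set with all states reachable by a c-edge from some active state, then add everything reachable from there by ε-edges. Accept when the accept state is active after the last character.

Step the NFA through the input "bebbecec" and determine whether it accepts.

initial (ε-close {0}): {0,1,2,4,6}
'b' @ 1: {3,7,8,10,12}
'e' @ 2: {1,2,4,6,9,11,13}  (accept∈set)
'b' @ 3: {3,7,8,10,12}
'b' @ 4: {1,2,4,6,9,11,13}  (accept∈set)
'e' @ 5: {3,5,8,10,12}
'c' @ 6: {1,2,4,6,9,11}  (accept∈set)
'e' @ 7: {3,5,8,10,12}
'c' @ 8: {1,2,4,6,9,11}  (accept∈set)
after full input: {1,2,4,6,9,11}  (accept=1 in)

Answer: ACCEPT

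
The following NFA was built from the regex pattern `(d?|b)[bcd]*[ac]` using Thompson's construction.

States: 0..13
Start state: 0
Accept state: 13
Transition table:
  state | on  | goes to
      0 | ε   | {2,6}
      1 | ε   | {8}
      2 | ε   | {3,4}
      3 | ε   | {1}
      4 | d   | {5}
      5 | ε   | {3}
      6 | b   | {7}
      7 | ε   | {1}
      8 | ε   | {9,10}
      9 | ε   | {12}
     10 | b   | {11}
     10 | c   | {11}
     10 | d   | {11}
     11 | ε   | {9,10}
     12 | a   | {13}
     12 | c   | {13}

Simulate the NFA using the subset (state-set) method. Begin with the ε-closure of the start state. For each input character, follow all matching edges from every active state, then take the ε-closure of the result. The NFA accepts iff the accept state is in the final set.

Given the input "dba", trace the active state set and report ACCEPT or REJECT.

Answer: ACCEPT

Trace:
S₀ = ε-closure({0}) = {0,1,2,3,4,6,8,9,10,12}
'd' @ 1: {1,3,5,8,9,10,11,12}
'b' @ 2: {9,10,11,12}
'a' @ 3: {13}  ✓accept
final: {13}; accept 13 in set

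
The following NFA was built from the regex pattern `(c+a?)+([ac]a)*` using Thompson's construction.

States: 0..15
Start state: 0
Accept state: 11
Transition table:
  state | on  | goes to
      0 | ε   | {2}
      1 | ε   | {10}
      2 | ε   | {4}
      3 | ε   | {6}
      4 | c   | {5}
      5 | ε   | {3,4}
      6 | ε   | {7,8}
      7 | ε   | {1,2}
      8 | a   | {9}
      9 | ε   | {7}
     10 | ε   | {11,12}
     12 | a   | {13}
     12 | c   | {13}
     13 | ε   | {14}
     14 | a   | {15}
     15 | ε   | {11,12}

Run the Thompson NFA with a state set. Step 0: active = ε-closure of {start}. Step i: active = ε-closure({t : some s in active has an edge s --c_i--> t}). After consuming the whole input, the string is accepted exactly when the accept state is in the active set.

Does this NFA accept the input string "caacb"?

Answer: REJECT

Steps:
start: ε-closure({0}) = {0,2,4}
'c' @ 1: {1,2,3,4,5,6,7,8,10,11,12}  ✓accept
'a' @ 2: {1,2,4,7,9,10,11,12,13,14}  ✓accept
'a' @ 3: {11,12,13,14,15}  ✓accept
'c' @ 4: {13,14}
'b' @ 5: {}  — dead — no transitions
after full input: {}  (accept=11 not in)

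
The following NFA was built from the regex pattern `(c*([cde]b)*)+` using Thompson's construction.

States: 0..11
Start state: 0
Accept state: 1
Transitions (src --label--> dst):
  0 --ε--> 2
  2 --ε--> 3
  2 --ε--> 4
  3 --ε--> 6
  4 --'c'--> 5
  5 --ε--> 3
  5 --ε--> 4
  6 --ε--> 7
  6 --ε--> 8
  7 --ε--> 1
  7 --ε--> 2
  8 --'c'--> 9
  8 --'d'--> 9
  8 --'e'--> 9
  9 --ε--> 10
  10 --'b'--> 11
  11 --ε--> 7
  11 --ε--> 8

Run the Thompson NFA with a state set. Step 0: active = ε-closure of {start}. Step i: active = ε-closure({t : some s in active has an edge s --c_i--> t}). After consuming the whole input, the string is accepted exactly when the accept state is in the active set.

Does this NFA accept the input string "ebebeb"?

S₀ = ε-closure({0}) = {0,1,2,3,4,6,7,8}
'e' @ 1: {9,10}
'b' @ 2: {1,2,3,4,6,7,8,11}  ✓accept
'e' @ 3: {9,10}
'b' @ 4: {1,2,3,4,6,7,8,11}  ✓accept
'e' @ 5: {9,10}
'b' @ 6: {1,2,3,4,6,7,8,11}  ✓accept
after full input: {1,2,3,4,6,7,8,11}  (accept=1 in)

Answer: ACCEPT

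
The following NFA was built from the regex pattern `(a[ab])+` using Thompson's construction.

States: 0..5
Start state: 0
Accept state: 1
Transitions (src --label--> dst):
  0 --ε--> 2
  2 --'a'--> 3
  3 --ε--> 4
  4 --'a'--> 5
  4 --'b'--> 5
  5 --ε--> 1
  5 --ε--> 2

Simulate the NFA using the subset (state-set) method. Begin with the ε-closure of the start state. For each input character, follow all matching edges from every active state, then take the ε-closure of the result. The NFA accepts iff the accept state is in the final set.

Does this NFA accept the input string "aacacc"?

start: ε-closure({0}) = {0,2}
'a' @ 1: {3,4}
'a' @ 2: {1,2,5}  [accepting]
'c' @ 3: {}  — state set empty
rest 'acc' ignored (set empty)
end set {} — state 1 not in

Answer: REJECT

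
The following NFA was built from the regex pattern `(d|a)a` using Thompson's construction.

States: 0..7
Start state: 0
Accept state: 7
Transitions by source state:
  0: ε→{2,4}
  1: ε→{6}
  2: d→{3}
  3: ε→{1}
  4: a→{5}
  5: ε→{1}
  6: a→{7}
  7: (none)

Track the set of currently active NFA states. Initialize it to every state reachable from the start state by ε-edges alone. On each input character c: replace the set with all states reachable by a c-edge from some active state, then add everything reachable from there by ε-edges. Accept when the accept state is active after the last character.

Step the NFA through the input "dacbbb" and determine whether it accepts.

start: ε-closure({0}) = {0,2,4}
'd' @ 1: {1,3,6}
'a' @ 2: {7}  (accept∈set)
'c' @ 3: {}  — state set empty
rest 'bbb' ignored (set empty)
end set {} — state 7 not in

Answer: REJECT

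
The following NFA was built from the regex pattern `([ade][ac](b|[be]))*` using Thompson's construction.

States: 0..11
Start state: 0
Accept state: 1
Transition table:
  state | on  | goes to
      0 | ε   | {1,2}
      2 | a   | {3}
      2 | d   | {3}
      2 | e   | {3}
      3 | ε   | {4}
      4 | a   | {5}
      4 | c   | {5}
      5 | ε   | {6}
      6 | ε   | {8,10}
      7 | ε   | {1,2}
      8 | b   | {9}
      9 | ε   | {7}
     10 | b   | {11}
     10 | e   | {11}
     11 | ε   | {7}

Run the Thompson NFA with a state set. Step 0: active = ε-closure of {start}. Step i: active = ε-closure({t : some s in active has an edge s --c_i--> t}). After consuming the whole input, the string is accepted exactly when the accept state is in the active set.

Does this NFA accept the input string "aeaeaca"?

Answer: REJECT

Trace:
start: ε-closure({0}) = {0,1,2}
'a' @ 1: {3,4}
'e' @ 2: {}  — state set empty
rest 'aeaca' ignored (set empty)
after full input: {}  (accept=1 not in)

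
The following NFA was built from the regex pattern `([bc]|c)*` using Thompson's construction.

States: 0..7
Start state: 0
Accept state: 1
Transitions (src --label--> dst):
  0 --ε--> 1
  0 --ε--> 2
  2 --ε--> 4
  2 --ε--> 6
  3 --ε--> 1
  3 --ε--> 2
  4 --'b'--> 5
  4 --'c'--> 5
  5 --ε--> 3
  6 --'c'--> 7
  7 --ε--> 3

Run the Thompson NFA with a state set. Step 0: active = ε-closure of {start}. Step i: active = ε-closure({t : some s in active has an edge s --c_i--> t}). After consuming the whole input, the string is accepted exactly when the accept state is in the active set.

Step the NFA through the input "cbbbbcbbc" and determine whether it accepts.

initial (ε-close {0}): {0,1,2,4,6}
'c' @ 1: {1,2,3,4,5,6,7}  ✓accept
'b' @ 2: {1,2,3,4,5,6}  ✓accept
'b' @ 3: {1,2,3,4,5,6}  ✓accept
'b' @ 4: {1,2,3,4,5,6}  ✓accept
'b' @ 5: {1,2,3,4,5,6}  ✓accept
'c' @ 6: {1,2,3,4,5,6,7}  ✓accept
'b' @ 7: {1,2,3,4,5,6}  ✓accept
'b' @ 8: {1,2,3,4,5,6}  ✓accept
'c' @ 9: {1,2,3,4,5,6,7}  ✓accept
end set {1,2,3,4,5,6,7} — state 1 in

Answer: ACCEPT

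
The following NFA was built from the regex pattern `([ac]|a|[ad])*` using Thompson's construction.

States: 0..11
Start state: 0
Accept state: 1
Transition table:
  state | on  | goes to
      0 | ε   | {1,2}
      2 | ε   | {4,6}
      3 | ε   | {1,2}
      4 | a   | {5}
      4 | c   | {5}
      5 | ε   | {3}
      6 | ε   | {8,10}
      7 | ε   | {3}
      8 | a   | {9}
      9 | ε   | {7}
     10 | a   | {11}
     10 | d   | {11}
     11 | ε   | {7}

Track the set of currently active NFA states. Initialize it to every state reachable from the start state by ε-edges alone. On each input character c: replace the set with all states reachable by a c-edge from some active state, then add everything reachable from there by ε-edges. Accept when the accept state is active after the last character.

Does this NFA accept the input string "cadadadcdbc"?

start: ε-closure({0}) = {0,1,2,4,6,8,10}
'c' @ 1: {1,2,3,4,5,6,8,10}  [accepting]
'a' @ 2: {1,2,3,4,5,6,7,8,9,10,11}  [accepting]
'd' @ 3: {1,2,3,4,6,7,8,10,11}  [accepting]
'a' @ 4: {1,2,3,4,5,6,7,8,9,10,11}  [accepting]
'd' @ 5: {1,2,3,4,6,7,8,10,11}  [accepting]
'a' @ 6: {1,2,3,4,5,6,7,8,9,10,11}  [accepting]
'd' @ 7: {1,2,3,4,6,7,8,10,11}  [accepting]
'c' @ 8: {1,2,3,4,5,6,8,10}  [accepting]
'd' @ 9: {1,2,3,4,6,7,8,10,11}  [accepting]
'b' @ 10: {}  — no active states
rest 'c' ignored (set empty)
end set {} — state 1 not in

Answer: REJECT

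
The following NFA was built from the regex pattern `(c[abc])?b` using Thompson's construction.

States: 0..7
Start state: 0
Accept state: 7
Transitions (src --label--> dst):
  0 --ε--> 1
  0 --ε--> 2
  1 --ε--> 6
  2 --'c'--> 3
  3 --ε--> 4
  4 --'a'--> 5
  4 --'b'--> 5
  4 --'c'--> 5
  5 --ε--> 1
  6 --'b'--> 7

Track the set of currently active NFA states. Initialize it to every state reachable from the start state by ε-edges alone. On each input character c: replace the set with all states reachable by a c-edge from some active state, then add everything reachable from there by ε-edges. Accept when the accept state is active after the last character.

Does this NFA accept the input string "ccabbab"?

Answer: REJECT

Trace:
start: ε-closure({0}) = {0,1,2,6}
'c' @ 1: {3,4}
'c' @ 2: {1,5,6}
'a' @ 3: {}  — state set empty
rest 'bbab' ignored (set empty)
after full input: {}  (accept=7 not in)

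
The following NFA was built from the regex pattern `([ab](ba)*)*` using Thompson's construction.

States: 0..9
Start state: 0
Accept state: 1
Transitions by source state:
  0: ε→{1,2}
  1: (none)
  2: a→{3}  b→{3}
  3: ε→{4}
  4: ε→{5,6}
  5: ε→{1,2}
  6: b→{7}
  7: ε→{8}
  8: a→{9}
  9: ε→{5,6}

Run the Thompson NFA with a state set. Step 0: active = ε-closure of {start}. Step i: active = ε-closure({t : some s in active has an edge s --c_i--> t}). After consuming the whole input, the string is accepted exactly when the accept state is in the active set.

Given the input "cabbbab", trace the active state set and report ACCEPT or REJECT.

Answer: REJECT

Trace:
S₀ = ε-closure({0}) = {0,1,2}
'c' @ 1: {}  — state set empty
rest 'abbbab' ignored (set empty)
end set {} — state 1 not in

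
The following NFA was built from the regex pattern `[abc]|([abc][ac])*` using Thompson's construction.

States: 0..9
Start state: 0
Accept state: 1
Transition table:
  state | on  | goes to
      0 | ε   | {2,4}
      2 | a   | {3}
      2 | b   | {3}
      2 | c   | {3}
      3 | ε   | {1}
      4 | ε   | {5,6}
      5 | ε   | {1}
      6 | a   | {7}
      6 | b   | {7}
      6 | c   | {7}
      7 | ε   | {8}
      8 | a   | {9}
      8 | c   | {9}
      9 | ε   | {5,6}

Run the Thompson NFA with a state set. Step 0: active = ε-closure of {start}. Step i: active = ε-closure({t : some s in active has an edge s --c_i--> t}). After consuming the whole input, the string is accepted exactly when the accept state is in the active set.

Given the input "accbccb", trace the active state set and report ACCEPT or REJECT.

Answer: REJECT

Steps:
S₀ = ε-closure({0}) = {0,1,2,4,5,6}
'a' @ 1: {1,3,7,8}  [accepting]
'c' @ 2: {1,5,6,9}  [accepting]
'c' @ 3: {7,8}
'b' @ 4: {}  — no active states
rest 'ccb' ignored (set empty)
end set {} — state 1 not in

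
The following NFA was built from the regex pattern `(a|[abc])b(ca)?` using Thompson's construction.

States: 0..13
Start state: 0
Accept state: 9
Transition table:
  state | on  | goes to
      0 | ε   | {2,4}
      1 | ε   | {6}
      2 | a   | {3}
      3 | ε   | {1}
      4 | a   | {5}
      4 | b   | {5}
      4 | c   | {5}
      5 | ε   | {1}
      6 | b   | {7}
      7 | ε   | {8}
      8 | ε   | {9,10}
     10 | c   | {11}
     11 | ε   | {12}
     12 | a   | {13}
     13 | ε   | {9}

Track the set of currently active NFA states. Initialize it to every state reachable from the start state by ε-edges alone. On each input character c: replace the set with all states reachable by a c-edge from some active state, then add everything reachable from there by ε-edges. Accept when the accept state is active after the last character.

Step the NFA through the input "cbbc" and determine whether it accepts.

Answer: REJECT

Trace:
start: ε-closure({0}) = {0,2,4}
'c' @ 1: {1,5,6}
'b' @ 2: {7,8,9,10}  [accepting]
'b' @ 3: {}  — dead — no transitions
rest 'c' ignored (set empty)
final: {}; accept 9 not in set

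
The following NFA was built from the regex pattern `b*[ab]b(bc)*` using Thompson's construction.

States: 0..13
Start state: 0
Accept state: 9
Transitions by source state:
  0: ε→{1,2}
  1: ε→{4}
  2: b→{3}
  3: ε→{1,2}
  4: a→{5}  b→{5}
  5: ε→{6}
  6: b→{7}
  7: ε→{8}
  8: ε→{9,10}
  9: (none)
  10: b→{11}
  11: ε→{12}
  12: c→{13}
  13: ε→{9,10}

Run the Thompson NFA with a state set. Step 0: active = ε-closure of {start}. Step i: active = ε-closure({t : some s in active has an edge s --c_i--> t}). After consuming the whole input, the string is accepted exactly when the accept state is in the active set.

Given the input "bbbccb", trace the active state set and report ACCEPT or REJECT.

Answer: REJECT

Trace:
start: ε-closure({0}) = {0,1,2,4}
'b' @ 1: {1,2,3,4,5,6}
'b' @ 2: {1,2,3,4,5,6,7,8,9,10}  [accepting]
'b' @ 3: {1,2,3,4,5,6,7,8,9,10,11,12}  [accepting]
'c' @ 4: {9,10,13}  [accepting]
'c' @ 5: {}  — no active states
rest 'b' ignored (set empty)
end set {} — state 9 not in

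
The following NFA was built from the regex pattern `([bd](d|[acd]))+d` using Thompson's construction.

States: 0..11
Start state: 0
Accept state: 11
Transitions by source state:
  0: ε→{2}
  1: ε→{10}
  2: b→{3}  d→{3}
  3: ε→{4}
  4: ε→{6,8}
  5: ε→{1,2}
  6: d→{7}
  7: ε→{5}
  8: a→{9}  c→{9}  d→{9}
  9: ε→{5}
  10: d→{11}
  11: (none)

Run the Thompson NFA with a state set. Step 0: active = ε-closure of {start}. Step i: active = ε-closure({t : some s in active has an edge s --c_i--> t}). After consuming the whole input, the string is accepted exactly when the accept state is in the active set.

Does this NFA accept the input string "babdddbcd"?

Answer: ACCEPT

Steps:
S₀ = ε-closure({0}) = {0,2}
'b' @ 1: {3,4,6,8}
'a' @ 2: {1,2,5,9,10}
'b' @ 3: {3,4,6,8}
'd' @ 4: {1,2,5,7,9,10}
'd' @ 5: {3,4,6,8,11}  ✓accept
'd' @ 6: {1,2,5,7,9,10}
'b' @ 7: {3,4,6,8}
'c' @ 8: {1,2,5,9,10}
'd' @ 9: {3,4,6,8,11}  ✓accept
end set {3,4,6,8,11} — state 11 in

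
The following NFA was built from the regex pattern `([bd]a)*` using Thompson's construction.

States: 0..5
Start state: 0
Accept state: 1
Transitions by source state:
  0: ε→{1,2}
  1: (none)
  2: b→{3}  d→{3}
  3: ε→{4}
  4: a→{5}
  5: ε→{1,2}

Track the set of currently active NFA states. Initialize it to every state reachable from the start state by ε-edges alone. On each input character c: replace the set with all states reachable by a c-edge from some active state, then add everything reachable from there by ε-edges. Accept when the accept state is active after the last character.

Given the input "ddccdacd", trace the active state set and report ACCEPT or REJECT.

Answer: REJECT

Steps:
initial (ε-close {0}): {0,1,2}
'd' @ 1: {3,4}
'd' @ 2: {}  — dead — no transitions
rest 'ccdacd' ignored (set empty)
after full input: {}  (accept=1 not in)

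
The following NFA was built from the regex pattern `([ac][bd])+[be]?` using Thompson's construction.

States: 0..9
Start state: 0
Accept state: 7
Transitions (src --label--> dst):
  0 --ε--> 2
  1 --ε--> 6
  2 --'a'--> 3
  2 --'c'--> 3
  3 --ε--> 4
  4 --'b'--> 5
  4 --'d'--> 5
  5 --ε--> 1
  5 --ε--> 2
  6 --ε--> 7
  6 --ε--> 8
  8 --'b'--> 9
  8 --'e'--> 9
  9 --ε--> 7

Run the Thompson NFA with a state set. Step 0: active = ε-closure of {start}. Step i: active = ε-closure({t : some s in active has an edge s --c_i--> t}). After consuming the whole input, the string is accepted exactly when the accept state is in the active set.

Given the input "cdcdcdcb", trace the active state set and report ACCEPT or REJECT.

initial (ε-close {0}): {0,2}
'c' @ 1: {3,4}
'd' @ 2: {1,2,5,6,7,8}  [accepting]
'c' @ 3: {3,4}
'd' @ 4: {1,2,5,6,7,8}  [accepting]
'c' @ 5: {3,4}
'd' @ 6: {1,2,5,6,7,8}  [accepting]
'c' @ 7: {3,4}
'b' @ 8: {1,2,5,6,7,8}  [accepting]
final: {1,2,5,6,7,8}; accept 7 in set

Answer: ACCEPT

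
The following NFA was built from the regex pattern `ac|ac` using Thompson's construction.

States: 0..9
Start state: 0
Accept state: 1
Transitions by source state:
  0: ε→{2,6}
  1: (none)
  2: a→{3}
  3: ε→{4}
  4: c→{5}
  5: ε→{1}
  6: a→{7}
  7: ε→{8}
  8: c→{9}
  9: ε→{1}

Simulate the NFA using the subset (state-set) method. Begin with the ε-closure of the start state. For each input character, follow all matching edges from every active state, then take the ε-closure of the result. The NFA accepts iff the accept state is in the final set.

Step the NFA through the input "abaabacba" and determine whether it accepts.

Answer: REJECT

Steps:
initial (ε-close {0}): {0,2,6}
'a' @ 1: {3,4,7,8}
'b' @ 2: {}  — no active states
rest 'aabacba' ignored (set empty)
end set {} — state 1 not in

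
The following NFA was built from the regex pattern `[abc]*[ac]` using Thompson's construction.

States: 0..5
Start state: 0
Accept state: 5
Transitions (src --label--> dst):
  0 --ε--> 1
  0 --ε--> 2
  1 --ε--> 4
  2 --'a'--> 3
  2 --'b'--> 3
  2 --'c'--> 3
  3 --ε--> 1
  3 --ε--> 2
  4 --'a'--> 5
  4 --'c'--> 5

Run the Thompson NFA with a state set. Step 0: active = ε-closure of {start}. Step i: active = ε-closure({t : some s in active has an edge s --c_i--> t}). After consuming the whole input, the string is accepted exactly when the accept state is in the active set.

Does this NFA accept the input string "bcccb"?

initial (ε-close {0}): {0,1,2,4}
'b' @ 1: {1,2,3,4}
'c' @ 2: {1,2,3,4,5}  [accepting]
'c' @ 3: {1,2,3,4,5}  [accepting]
'c' @ 4: {1,2,3,4,5}  [accepting]
'b' @ 5: {1,2,3,4}
final: {1,2,3,4}; accept 5 not in set

Answer: REJECT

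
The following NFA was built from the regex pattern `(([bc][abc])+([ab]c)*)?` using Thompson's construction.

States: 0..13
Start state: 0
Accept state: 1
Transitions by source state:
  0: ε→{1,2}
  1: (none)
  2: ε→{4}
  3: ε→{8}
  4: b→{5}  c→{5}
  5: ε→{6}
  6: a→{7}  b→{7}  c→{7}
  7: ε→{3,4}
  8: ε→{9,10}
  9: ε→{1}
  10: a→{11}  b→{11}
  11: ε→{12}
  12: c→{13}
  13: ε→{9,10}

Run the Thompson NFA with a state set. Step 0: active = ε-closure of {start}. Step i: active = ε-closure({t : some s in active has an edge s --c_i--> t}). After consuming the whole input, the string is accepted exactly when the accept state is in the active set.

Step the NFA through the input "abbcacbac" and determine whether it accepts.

Answer: REJECT

Derivation:
start: ε-closure({0}) = {0,1,2,4}
'a' @ 1: {}  — state set empty
rest 'bbcacbac' ignored (set empty)
final: {}; accept 1 not in set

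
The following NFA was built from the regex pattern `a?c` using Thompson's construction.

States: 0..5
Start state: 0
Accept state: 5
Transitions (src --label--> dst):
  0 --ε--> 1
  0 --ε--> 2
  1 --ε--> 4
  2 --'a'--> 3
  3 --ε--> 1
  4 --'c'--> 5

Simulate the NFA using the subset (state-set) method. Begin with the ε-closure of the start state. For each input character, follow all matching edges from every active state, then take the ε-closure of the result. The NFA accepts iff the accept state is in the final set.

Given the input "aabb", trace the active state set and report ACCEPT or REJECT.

Answer: REJECT

Steps:
initial (ε-close {0}): {0,1,2,4}
'a' @ 1: {1,3,4}
'a' @ 2: {}  — state set empty
rest 'bb' ignored (set empty)
after full input: {}  (accept=5 not in)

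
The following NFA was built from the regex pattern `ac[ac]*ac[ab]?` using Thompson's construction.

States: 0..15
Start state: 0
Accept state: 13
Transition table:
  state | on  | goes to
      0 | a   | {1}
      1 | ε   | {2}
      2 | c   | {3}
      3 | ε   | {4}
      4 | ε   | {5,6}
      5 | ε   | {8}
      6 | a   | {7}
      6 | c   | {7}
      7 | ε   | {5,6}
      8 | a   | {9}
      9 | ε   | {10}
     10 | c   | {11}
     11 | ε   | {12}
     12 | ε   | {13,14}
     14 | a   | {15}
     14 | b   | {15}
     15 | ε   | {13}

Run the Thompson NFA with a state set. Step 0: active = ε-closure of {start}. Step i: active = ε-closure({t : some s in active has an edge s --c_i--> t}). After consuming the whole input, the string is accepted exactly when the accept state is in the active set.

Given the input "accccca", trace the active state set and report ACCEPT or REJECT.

initial (ε-close {0}): {0}
'a' @ 1: {1,2}
'c' @ 2: {3,4,5,6,8}
'c' @ 3: {5,6,7,8}
'c' @ 4: {5,6,7,8}
'c' @ 5: {5,6,7,8}
'c' @ 6: {5,6,7,8}
'a' @ 7: {5,6,7,8,9,10}
final: {5,6,7,8,9,10}; accept 13 not in set

Answer: REJECT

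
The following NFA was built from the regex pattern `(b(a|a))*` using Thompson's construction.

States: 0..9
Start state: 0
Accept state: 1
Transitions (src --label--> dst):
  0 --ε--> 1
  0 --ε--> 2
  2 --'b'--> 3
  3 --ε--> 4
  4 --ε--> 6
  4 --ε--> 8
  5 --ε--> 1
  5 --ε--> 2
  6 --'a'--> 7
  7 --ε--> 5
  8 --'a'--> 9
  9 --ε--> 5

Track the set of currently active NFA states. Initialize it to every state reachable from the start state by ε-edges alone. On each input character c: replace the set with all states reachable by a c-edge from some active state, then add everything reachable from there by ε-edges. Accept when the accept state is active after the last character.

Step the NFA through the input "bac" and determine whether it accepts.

start: ε-closure({0}) = {0,1,2}
'b' @ 1: {3,4,6,8}
'a' @ 2: {1,2,5,7,9}  [accepting]
'c' @ 3: {}  — no active states
final: {}; accept 1 not in set

Answer: REJECT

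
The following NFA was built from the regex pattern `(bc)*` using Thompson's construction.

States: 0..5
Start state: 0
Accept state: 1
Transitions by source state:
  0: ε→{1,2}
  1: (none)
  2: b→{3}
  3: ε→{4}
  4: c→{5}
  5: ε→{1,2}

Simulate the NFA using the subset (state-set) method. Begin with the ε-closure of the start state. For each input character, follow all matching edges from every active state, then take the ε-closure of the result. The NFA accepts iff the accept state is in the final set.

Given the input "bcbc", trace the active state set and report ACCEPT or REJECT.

start: ε-closure({0}) = {0,1,2}
'b' @ 1: {3,4}
'c' @ 2: {1,2,5}  ✓accept
'b' @ 3: {3,4}
'c' @ 4: {1,2,5}  ✓accept
final: {1,2,5}; accept 1 in set

Answer: ACCEPT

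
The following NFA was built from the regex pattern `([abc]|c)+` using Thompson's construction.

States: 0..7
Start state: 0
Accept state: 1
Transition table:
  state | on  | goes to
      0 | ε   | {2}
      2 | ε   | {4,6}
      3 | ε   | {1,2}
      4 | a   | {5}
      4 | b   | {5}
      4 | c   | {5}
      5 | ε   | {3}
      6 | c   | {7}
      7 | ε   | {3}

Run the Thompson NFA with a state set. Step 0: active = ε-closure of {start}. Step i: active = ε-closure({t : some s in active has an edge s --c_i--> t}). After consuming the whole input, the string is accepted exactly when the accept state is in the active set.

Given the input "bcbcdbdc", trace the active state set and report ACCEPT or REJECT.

Answer: REJECT

Trace:
S₀ = ε-closure({0}) = {0,2,4,6}
'b' @ 1: {1,2,3,4,5,6}  [accepting]
'c' @ 2: {1,2,3,4,5,6,7}  [accepting]
'b' @ 3: {1,2,3,4,5,6}  [accepting]
'c' @ 4: {1,2,3,4,5,6,7}  [accepting]
'd' @ 5: {}  — dead — no transitions
rest 'bdc' ignored (set empty)
final: {}; accept 1 not in set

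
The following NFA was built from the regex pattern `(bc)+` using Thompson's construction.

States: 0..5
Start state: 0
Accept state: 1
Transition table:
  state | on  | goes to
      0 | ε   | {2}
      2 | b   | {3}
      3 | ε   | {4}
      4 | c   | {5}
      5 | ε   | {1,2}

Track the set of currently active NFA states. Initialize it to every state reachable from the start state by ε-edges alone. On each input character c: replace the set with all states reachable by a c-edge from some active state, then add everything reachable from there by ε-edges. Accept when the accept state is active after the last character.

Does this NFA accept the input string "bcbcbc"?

start: ε-closure({0}) = {0,2}
'b' @ 1: {3,4}
'c' @ 2: {1,2,5}  (accept∈set)
'b' @ 3: {3,4}
'c' @ 4: {1,2,5}  (accept∈set)
'b' @ 5: {3,4}
'c' @ 6: {1,2,5}  (accept∈set)
final: {1,2,5}; accept 1 in set

Answer: ACCEPT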